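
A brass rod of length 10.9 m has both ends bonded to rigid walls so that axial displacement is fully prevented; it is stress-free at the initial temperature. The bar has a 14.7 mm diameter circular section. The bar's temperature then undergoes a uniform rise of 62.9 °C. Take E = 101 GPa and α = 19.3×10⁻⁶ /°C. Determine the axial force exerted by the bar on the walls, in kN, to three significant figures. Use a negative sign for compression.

-20.8 kN

Free thermal expansion αLΔT = 19.3e-6 · 10900 · 62.9 = 13.23 mm.
The walls impose strain ε = −(13.23)/10900 = -1.2140e-03; σ = Eε = 101000 · -1.2140e-03 = -122.6 MPa.
Wall reaction R = σ·A = -122.6·169.7 = -20810 N = -20.81 kN.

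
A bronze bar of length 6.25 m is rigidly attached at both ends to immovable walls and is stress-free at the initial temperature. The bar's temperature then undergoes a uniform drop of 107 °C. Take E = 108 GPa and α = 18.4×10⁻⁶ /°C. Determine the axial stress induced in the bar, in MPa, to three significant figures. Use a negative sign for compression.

Free thermal expansion αLΔT = 18.4e-6 · 6250 · -107 = -12.3 mm.
The walls impose strain ε = −(-12.3)/6250 = 1.9688e-03; σ = Eε = 108000 · 1.9688e-03 = 212.6 MPa.

213 MPa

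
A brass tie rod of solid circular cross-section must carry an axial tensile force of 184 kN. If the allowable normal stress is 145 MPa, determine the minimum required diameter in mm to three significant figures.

Required area A ≥ P/σ_allow = 184000/145 = 1269 mm².
For a solid circular section, d ≥ √(4A/π) = 40.2 mm.

40.2 mm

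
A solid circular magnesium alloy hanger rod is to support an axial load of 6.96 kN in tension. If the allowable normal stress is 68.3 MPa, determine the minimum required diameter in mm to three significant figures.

Required area A ≥ P/σ_allow = 6960/68.3 = 101.9 mm².
For a solid circular section, d ≥ √(4A/π) = 11.39 mm.

11.4 mm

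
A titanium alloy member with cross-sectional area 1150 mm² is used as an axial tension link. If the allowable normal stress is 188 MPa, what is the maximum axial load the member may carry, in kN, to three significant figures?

P_max = σ_allow · A = 188 · 1150 = 216200 N = 216.2 kN.

216 kN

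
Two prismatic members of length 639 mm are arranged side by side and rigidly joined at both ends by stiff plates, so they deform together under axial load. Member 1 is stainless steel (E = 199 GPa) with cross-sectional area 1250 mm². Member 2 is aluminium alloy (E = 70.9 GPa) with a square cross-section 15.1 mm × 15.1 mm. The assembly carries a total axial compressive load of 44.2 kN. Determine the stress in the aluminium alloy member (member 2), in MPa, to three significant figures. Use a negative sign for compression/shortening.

-11.8 MPa

A_2 = 228 mm².
Equal strain + equilibrium ⇒ each member carries load in proportion to AE: A₁E₁ = 248800000 N, A₂E₂ = 16170000 N, ΣAE = 264900000 N.
σ₂ = P·E₂/ΣAE = -44200·70900/264900000 = -11.83 MPa.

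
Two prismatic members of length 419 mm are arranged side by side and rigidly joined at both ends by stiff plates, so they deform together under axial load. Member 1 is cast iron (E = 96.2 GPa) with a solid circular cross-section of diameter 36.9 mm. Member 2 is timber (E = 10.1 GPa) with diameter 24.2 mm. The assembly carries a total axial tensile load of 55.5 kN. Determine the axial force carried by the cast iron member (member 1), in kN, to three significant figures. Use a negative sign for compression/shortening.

A_1 = 1069 mm².
A_2 = 460 mm².
Equal strain + equilibrium ⇒ each member carries load in proportion to AE: A₁E₁ = 102900000 N, A₂E₂ = 4646000 N, ΣAE = 107500000 N.
F₁ = P·A₁E₁/ΣAE = 55500·102900000/107500000 = 53100 N.

53.1 kN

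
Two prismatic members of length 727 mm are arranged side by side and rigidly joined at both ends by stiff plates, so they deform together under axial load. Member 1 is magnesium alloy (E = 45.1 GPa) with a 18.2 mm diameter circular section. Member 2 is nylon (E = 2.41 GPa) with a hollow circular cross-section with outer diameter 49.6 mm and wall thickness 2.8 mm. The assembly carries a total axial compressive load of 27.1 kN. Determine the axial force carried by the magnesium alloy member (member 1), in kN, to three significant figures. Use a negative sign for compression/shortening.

A_1 = 260.2 mm².
A_2 = 411.7 mm².
Equal strain + equilibrium ⇒ each member carries load in proportion to AE: A₁E₁ = 11730000 N, A₂E₂ = 992100 N, ΣAE = 12730000 N.
F₁ = P·A₁E₁/ΣAE = -27100·11730000/12730000 = -24990 N.

-25.0 kN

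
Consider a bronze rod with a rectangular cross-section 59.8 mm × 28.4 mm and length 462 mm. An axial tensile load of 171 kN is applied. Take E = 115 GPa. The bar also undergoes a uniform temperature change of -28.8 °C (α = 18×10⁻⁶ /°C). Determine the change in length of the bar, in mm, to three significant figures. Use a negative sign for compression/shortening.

0.165 mm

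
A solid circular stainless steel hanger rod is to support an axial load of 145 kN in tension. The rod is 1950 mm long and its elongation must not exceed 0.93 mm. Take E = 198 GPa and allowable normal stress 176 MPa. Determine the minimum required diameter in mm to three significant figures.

Required area A ≥ P/σ_allow = 145000/176 = 823.9 mm².
For a solid circular section, d ≥ √(4A/π) = 32.39 mm.
Elongation limit: A ≥ PL/(Eδ_allow) = 145000·1950/(198000·0.93) = 1536 mm² ⇒ d ≥ 44.22 mm.
The elongation limit governs.

44.2 mm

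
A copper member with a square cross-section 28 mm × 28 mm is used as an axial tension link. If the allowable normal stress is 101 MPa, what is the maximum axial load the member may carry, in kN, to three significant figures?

79.2 kN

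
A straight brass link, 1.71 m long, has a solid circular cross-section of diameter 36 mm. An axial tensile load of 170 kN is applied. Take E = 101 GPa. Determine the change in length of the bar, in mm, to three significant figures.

A = 1018 mm².
δ_mech = NL/(AE) = 170000·1710/(1018·101000) = 2.828 mm.

2.83 mm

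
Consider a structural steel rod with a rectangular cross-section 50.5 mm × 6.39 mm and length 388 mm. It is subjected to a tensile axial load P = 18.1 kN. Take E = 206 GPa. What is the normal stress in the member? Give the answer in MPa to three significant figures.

56.1 MPa

A = 322.7 mm².
σ = N/A = 18100/322.7 = 56.09 MPa.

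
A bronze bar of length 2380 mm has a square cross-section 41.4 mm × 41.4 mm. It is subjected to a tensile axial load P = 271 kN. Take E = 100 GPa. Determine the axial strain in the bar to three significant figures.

A = 1714 mm².
σ = N/A = 158.1 MPa; ε = σ/E = 158.1/100000 = 1.581e-03.

0.00158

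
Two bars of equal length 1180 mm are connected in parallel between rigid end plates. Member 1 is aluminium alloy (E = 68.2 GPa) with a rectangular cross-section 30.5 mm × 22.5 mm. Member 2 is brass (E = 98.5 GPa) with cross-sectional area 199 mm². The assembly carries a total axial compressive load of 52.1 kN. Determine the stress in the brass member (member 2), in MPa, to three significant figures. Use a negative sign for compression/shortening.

A_1 = 686.2 mm².
Equal strain + equilibrium ⇒ each member carries load in proportion to AE: A₁E₁ = 46800000 N, A₂E₂ = 19600000 N, ΣAE = 66400000 N.
σ₂ = P·E₂/ΣAE = -52100·98500/66400000 = -77.28 MPa.

-77.3 MPa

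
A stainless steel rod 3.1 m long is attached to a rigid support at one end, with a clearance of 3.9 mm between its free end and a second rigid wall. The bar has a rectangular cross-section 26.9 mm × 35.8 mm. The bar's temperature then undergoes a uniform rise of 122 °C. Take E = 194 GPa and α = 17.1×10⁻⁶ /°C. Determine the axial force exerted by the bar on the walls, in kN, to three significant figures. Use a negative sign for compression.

-155 kN

Free thermal expansion αLΔT = 17.1e-6 · 3100 · 122 = 6.467 mm.
The walls engage after the gap closes; constrained expansion = 6.467 − 3.9 = 2.567 mm.
The walls impose strain ε = −(2.567)/3100 = -8.2814e-04; σ = Eε = 194000 · -8.2814e-04 = -160.7 MPa.
Wall reaction R = σ·A = -160.7·963 = -154700 N = -154.7 kN.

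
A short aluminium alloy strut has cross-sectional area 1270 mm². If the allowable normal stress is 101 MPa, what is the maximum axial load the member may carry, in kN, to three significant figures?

128 kN

P_max = σ_allow · A = 101 · 1270 = 128300 N = 128.3 kN.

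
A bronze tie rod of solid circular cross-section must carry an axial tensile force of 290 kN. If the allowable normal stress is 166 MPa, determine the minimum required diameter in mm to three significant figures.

Required area A ≥ P/σ_allow = 290000/166 = 1747 mm².
For a solid circular section, d ≥ √(4A/π) = 47.16 mm.

47.2 mm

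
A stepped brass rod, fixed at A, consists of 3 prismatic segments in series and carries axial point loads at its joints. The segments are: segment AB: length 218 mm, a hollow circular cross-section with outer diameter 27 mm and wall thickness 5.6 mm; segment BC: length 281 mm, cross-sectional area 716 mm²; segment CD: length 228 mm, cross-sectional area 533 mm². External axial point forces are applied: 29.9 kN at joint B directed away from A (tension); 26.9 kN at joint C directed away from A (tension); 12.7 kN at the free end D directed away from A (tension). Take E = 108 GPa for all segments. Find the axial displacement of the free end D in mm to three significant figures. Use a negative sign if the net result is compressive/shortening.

0.567 mm

Internal axial forces (sectioning from the free end, tension +): N_CD = 12.7 kN, N_BC = 39.6 kN, N_AB = 69.5 kN.
A_AB = 376.5 mm².
δ_AB = 69500·218/(376.5·108000) = 0.3726 mm
δ_BC = 39600·281/(716·108000) = 0.1439 mm
δ_CD = 12700·228/(533·108000) = 0.0503 mm
δ = Σδ_i = 0.5668 mm.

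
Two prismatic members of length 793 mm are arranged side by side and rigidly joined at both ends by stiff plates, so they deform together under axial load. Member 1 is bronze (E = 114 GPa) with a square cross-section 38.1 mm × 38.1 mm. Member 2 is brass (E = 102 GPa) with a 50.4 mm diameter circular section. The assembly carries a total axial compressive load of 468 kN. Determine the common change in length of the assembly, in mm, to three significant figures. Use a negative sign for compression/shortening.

A_1 = 1452 mm².
A_2 = 1995 mm².
Equal strain + equilibrium ⇒ each member carries load in proportion to AE: A₁E₁ = 165500000 N, A₂E₂ = 203500000 N, ΣAE = 369000000 N.
δ = PL/ΣAE = -468000·793/369000000 = -1.006 mm.

-1.01 mm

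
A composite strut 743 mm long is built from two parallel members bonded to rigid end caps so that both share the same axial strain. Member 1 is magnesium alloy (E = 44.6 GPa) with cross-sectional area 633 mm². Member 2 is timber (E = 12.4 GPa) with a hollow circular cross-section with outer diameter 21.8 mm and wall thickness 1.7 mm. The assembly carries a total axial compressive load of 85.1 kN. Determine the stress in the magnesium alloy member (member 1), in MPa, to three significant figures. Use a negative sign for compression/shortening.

A_2 = 107.3 mm².
Equal strain + equilibrium ⇒ each member carries load in proportion to AE: A₁E₁ = 28230000 N, A₂E₂ = 1331000 N, ΣAE = 29560000 N.
σ₁ = P·E₁/ΣAE = -85100·44600/29560000 = -128.4 MPa.

-128 MPa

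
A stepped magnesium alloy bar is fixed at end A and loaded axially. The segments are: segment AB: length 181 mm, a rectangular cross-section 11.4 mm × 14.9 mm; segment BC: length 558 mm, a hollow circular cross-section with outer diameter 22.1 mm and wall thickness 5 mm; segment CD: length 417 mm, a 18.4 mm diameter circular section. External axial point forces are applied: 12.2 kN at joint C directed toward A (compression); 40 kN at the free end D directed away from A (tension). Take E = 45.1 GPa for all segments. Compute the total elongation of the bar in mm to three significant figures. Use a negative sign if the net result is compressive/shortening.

Internal axial forces (sectioning from the free end, tension +): N_CD = 40 kN, N_BC = 27.8 kN, N_AB = 27.8 kN.
A_AB = 169.9 mm².
A_BC = 268.6 mm².
A_CD = 265.9 mm².
δ_AB = 27800·181/(169.9·45100) = 0.6568 mm
δ_BC = 27800·558/(268.6·45100) = 1.281 mm
δ_CD = 40000·417/(265.9·45100) = 1.391 mm
δ = Σδ_i = 3.328 mm.

3.33 mm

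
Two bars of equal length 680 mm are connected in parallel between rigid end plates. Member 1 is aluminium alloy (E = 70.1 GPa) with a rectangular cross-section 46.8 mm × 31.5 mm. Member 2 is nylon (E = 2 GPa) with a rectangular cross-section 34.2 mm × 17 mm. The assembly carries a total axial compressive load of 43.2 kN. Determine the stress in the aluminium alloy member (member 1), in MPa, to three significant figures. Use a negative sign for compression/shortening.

-29.0 MPa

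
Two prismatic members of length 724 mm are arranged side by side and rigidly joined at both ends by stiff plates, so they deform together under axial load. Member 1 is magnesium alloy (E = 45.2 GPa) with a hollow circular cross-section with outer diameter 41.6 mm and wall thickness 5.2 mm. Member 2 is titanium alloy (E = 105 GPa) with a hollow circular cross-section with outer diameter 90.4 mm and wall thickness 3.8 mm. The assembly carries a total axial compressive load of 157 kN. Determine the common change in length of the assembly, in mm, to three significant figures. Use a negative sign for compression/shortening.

-0.839 mm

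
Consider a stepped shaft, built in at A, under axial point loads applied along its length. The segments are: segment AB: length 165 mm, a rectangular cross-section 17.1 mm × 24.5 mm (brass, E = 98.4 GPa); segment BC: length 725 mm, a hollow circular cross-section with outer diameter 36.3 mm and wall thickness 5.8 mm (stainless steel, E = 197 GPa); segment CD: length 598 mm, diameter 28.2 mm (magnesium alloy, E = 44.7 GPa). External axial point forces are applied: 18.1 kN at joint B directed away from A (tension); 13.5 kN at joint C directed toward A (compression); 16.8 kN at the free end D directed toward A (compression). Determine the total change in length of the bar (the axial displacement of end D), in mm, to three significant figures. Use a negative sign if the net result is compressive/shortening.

Internal axial forces (sectioning from the free end, tension +): N_CD = -16.8 kN, N_BC = -30.3 kN, N_AB = -12.2 kN.
A_AB = 419 mm².
A_BC = 555.7 mm².
A_CD = 624.6 mm².
δ_AB = -12200·165/(419·98400) = -0.04883 mm
δ_BC = -30300·725/(555.7·197000) = -0.2006 mm
δ_CD = -16800·598/(624.6·44700) = -0.3598 mm
δ = Σδ_i = -0.6093 mm.

-0.609 mm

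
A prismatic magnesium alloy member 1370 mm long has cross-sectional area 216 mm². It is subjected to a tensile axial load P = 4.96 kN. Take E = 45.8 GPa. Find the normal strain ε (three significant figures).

5.01e-04

σ = N/A = 22.96 MPa; ε = σ/E = 22.96/45800 = 5.014e-04.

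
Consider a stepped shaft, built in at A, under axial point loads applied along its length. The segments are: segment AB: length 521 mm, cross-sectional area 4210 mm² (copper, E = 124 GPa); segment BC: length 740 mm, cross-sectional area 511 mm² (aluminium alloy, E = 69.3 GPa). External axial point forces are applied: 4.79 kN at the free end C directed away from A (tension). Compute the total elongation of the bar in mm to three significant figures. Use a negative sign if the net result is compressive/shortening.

0.105 mm

Internal axial forces (sectioning from the free end, tension +): N_BC = 4.79 kN, N_AB = 4.79 kN.
δ_AB = 4790·521/(4210·124000) = 0.00478 mm
δ_BC = 4790·740/(511·69300) = 0.1001 mm
δ = Σδ_i = 0.1049 mm.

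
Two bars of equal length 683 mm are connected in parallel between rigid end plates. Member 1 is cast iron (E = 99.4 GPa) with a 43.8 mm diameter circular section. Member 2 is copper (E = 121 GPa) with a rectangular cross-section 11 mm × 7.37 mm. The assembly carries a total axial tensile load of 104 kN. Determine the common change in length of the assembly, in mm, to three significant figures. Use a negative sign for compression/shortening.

0.445 mm

A_1 = 1507 mm².
A_2 = 81.07 mm².
Equal strain + equilibrium ⇒ each member carries load in proportion to AE: A₁E₁ = 149800000 N, A₂E₂ = 9809000 N, ΣAE = 159600000 N.
δ = PL/ΣAE = 104000·683/159600000 = 0.4451 mm.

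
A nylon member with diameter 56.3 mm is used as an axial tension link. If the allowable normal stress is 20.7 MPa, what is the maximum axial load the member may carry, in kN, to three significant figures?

51.5 kN

A = 2489 mm².
P_max = σ_allow · A = 20.7 · 2489 = 51530 N = 51.53 kN.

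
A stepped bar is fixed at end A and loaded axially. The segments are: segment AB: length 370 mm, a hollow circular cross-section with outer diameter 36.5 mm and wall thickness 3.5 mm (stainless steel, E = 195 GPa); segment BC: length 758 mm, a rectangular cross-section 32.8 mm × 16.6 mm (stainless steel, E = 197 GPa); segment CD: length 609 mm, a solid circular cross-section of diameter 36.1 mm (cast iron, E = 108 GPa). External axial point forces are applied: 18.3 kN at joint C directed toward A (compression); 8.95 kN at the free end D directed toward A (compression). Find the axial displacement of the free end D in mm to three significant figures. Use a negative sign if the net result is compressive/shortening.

-0.384 mm

Internal axial forces (sectioning from the free end, tension +): N_CD = -8.95 kN, N_BC = -27.25 kN, N_AB = -27.25 kN.
A_AB = 362.9 mm².
A_BC = 544.5 mm².
A_CD = 1024 mm².
δ_AB = -27250·370/(362.9·195000) = -0.1425 mm
δ_BC = -27250·758/(544.5·197000) = -0.1926 mm
δ_CD = -8950·609/(1024·108000) = -0.04931 mm
δ = Σδ_i = -0.3844 mm.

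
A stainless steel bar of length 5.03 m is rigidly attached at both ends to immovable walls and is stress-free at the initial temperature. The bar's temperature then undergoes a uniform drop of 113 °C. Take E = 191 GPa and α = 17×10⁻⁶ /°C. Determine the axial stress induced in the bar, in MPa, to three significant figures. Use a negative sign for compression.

Free thermal expansion αLΔT = 17e-6 · 5030 · -113 = -9.663 mm.
The walls impose strain ε = −(-9.663)/5030 = 1.9210e-03; σ = Eε = 191000 · 1.9210e-03 = 366.9 MPa.

367 MPa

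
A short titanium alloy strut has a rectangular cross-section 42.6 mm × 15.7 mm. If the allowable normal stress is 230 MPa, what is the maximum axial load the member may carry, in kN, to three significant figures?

A = 668.8 mm².
P_max = σ_allow · A = 230 · 668.8 = 153800 N = 153.8 kN.

154 kN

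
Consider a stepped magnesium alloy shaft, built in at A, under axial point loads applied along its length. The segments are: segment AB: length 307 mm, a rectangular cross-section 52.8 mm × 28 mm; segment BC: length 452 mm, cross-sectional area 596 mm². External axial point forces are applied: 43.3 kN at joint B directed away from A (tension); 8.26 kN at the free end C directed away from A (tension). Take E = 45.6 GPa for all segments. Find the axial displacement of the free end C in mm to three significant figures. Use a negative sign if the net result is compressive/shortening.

0.372 mm

Internal axial forces (sectioning from the free end, tension +): N_BC = 8.26 kN, N_AB = 51.56 kN.
A_AB = 1478 mm².
δ_AB = 51560·307/(1478·45600) = 0.2348 mm
δ_BC = 8260·452/(596·45600) = 0.1374 mm
δ = Σδ_i = 0.3722 mm.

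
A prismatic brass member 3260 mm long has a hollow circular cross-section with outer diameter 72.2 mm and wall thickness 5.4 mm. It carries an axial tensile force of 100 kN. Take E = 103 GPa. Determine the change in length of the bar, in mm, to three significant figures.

2.79 mm

A = 1133 mm².
δ_mech = NL/(AE) = 100000·3260/(1133·103000) = 2.793 mm.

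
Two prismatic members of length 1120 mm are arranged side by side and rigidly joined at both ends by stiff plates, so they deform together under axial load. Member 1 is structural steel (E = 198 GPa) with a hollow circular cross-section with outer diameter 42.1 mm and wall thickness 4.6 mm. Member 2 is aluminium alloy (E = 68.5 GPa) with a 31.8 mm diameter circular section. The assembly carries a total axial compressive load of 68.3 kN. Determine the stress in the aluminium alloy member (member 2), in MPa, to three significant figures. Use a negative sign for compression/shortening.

A_1 = 541.9 mm².
A_2 = 794.2 mm².
Equal strain + equilibrium ⇒ each member carries load in proportion to AE: A₁E₁ = 107300000 N, A₂E₂ = 54400000 N, ΣAE = 161700000 N.
σ₂ = P·E₂/ΣAE = -68300·68500/161700000 = -28.93 MPa.

-28.9 MPa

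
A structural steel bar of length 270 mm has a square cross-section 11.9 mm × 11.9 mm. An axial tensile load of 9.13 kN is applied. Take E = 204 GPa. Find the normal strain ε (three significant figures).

A = 141.6 mm².
σ = N/A = 64.47 MPa; ε = σ/E = 64.47/204000 = 3.160e-04.

3.16e-04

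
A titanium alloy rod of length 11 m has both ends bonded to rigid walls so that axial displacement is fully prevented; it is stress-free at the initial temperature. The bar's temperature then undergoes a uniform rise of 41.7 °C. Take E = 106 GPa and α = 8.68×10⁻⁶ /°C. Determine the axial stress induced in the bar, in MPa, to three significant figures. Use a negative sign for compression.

Free thermal expansion αLΔT = 8.68e-6 · 11000 · 41.7 = 3.982 mm.
The walls impose strain ε = −(3.982)/11000 = -3.6196e-04; σ = Eε = 106000 · -3.6196e-04 = -38.37 MPa.

-38.4 MPa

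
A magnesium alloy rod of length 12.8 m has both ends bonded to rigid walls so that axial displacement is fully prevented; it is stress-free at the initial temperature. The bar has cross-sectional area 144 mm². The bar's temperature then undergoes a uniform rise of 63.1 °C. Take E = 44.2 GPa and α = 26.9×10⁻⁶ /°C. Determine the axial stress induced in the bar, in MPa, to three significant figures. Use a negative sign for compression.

-75.0 MPa

Free thermal expansion αLΔT = 26.9e-6 · 12800 · 63.1 = 21.73 mm.
The walls impose strain ε = −(21.73)/12800 = -1.6974e-03; σ = Eε = 44200 · -1.6974e-03 = -75.02 MPa.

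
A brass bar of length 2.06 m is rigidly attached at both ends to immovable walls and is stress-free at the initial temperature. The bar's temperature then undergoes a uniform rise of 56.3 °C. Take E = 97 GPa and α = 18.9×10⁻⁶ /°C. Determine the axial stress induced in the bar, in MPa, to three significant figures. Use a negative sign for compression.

-103 MPa

Free thermal expansion αLΔT = 18.9e-6 · 2060 · 56.3 = 2.192 mm.
The walls impose strain ε = −(2.192)/2060 = -1.0641e-03; σ = Eε = 97000 · -1.0641e-03 = -103.2 MPa.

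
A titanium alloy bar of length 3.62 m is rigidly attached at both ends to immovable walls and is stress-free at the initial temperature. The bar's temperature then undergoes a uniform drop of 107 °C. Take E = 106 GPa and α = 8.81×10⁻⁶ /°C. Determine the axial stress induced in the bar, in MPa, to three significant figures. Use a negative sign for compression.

99.9 MPa

Free thermal expansion αLΔT = 8.81e-6 · 3620 · -107 = -3.412 mm.
The walls impose strain ε = −(-3.412)/3620 = 9.4267e-04; σ = Eε = 106000 · 9.4267e-04 = 99.92 MPa.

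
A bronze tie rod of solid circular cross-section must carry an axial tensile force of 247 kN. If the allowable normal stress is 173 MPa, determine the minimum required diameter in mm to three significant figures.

Required area A ≥ P/σ_allow = 247000/173 = 1428 mm².
For a solid circular section, d ≥ √(4A/π) = 42.64 mm.

42.6 mm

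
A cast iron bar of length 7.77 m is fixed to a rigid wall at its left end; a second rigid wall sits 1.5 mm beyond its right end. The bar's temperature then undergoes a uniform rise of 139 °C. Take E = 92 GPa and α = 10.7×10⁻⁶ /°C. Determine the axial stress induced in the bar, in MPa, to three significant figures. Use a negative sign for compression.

Free thermal expansion αLΔT = 10.7e-6 · 7770 · 139 = 11.56 mm.
The walls engage after the gap closes; constrained expansion = 11.56 − 1.5 = 10.06 mm.
The walls impose strain ε = −(10.06)/7770 = -1.2942e-03; σ = Eε = 92000 · -1.2942e-03 = -119.1 MPa.

-119 MPa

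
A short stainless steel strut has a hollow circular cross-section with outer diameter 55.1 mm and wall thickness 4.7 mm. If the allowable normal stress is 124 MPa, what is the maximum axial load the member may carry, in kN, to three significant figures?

92.3 kN

A = 744.2 mm².
P_max = σ_allow · A = 124 · 744.2 = 92280 N = 92.28 kN.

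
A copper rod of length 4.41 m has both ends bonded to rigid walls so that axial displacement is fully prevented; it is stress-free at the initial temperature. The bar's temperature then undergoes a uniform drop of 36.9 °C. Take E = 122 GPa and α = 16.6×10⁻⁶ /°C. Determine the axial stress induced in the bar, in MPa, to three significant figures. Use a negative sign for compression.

74.7 MPa

Free thermal expansion αLΔT = 16.6e-6 · 4410 · -36.9 = -2.701 mm.
The walls impose strain ε = −(-2.701)/4410 = 6.1254e-04; σ = Eε = 122000 · 6.1254e-04 = 74.73 MPa.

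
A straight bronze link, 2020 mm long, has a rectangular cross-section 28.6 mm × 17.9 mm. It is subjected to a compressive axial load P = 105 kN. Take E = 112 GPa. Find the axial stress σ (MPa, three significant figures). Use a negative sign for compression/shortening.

-205 MPa

A = 511.9 mm².
σ = N/A = -105000/511.9 = -205.1 MPa.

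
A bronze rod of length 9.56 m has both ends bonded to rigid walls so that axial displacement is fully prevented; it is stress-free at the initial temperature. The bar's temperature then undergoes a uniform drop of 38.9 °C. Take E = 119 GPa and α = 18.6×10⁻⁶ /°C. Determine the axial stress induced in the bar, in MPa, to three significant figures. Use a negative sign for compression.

86.1 MPa

Free thermal expansion αLΔT = 18.6e-6 · 9560 · -38.9 = -6.917 mm.
The walls impose strain ε = −(-6.917)/9560 = 7.2354e-04; σ = Eε = 119000 · 7.2354e-04 = 86.1 MPa.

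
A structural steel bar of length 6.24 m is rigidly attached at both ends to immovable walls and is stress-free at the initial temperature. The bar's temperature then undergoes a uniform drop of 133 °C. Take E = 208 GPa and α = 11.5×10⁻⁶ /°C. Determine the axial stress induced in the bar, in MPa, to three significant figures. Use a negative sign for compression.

Free thermal expansion αLΔT = 11.5e-6 · 6240 · -133 = -9.544 mm.
The walls impose strain ε = −(-9.544)/6240 = 1.5295e-03; σ = Eε = 208000 · 1.5295e-03 = 318.1 MPa.

318 MPa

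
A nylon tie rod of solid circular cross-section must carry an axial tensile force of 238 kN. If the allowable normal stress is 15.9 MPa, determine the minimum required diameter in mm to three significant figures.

138 mm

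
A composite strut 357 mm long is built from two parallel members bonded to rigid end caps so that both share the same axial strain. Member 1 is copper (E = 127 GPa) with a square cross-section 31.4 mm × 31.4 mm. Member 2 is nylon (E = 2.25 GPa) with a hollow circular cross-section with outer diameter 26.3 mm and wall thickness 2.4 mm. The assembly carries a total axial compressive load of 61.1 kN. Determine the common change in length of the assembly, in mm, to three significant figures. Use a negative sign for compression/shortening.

A_1 = 986 mm².
A_2 = 180.2 mm².
Equal strain + equilibrium ⇒ each member carries load in proportion to AE: A₁E₁ = 125200000 N, A₂E₂ = 405500 N, ΣAE = 125600000 N.
δ = PL/ΣAE = -61100·357/125600000 = -0.1736 mm.

-0.174 mm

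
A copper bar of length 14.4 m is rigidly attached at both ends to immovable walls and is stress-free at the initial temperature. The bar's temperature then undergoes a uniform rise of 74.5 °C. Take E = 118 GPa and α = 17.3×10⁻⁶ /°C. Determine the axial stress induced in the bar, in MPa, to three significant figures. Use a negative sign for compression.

Free thermal expansion αLΔT = 17.3e-6 · 14400 · 74.5 = 18.56 mm.
The walls impose strain ε = −(18.56)/14400 = -1.2888e-03; σ = Eε = 118000 · -1.2888e-03 = -152.1 MPa.

-152 MPa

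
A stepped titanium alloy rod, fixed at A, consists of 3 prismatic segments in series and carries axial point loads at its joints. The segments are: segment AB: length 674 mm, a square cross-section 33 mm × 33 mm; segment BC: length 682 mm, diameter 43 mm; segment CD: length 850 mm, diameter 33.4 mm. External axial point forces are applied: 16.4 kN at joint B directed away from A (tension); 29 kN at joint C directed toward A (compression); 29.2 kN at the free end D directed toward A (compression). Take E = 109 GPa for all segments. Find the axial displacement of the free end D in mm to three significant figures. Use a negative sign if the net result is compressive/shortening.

-0.748 mm

Internal axial forces (sectioning from the free end, tension +): N_CD = -29.2 kN, N_BC = -58.2 kN, N_AB = -41.8 kN.
A_AB = 1089 mm².
A_BC = 1452 mm².
A_CD = 876.2 mm².
δ_AB = -41800·674/(1089·109000) = -0.2373 mm
δ_BC = -58200·682/(1452·109000) = -0.2508 mm
δ_CD = -29200·850/(876.2·109000) = -0.2599 mm
δ = Σδ_i = -0.748 mm.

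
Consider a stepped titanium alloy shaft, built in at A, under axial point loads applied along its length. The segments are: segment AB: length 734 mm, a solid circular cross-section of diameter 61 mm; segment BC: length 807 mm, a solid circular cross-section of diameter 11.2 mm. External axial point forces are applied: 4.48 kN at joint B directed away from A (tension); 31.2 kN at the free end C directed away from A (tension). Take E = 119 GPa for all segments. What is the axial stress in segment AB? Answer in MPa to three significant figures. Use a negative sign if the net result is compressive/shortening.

12.2 MPa

Internal axial forces (sectioning from the free end, tension +): N_BC = 31.2 kN, N_AB = 35.68 kN.
A_AB = 2922 mm².
σ_AB = N_AB/A_AB = 35680/2922 = 12.21 MPa.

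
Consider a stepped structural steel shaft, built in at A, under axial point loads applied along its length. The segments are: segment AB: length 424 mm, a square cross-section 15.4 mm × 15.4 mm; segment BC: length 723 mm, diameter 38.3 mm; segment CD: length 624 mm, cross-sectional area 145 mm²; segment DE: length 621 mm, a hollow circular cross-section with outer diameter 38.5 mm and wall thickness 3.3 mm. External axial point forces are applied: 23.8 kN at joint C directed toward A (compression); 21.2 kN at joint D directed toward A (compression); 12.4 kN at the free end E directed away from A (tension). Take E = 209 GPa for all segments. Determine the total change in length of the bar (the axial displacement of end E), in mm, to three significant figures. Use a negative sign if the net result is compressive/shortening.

Internal axial forces (sectioning from the free end, tension +): N_DE = 12.4 kN, N_CD = -8.8 kN, N_BC = -32.6 kN, N_AB = -32.6 kN.
A_AB = 237.2 mm².
A_BC = 1152 mm².
A_DE = 364.9 mm².
δ_AB = -32600·424/(237.2·209000) = -0.2789 mm
δ_BC = -32600·723/(1152·209000) = -0.09789 mm
δ_CD = -8800·624/(145·209000) = -0.1812 mm
δ_DE = 12400·621/(364.9·209000) = 0.101 mm
δ = Σδ_i = -0.457 mm.

-0.457 mm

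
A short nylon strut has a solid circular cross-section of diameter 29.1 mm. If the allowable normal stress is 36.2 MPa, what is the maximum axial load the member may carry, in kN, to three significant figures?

A = 665.1 mm².
P_max = σ_allow · A = 36.2 · 665.1 = 24080 N = 24.08 kN.

24.1 kN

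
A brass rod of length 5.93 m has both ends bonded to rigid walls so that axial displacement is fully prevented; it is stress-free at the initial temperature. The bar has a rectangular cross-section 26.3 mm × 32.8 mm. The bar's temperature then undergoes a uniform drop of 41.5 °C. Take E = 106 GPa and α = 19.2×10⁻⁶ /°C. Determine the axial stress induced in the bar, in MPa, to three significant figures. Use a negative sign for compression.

84.5 MPa

Free thermal expansion αLΔT = 19.2e-6 · 5930 · -41.5 = -4.725 mm.
The walls impose strain ε = −(-4.725)/5930 = 7.9680e-04; σ = Eε = 106000 · 7.9680e-04 = 84.46 MPa.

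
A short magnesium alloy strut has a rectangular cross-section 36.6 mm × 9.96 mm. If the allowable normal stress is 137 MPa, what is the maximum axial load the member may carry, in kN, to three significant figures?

49.9 kN

A = 364.5 mm².
P_max = σ_allow · A = 137 · 364.5 = 49940 N = 49.94 kN.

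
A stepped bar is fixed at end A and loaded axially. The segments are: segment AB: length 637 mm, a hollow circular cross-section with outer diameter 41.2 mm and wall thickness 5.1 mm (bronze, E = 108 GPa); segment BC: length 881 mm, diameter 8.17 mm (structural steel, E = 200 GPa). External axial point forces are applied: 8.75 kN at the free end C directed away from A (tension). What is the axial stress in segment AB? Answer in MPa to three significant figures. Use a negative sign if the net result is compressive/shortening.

15.1 MPa

Internal axial forces (sectioning from the free end, tension +): N_BC = 8.75 kN, N_AB = 8.75 kN.
A_AB = 578.4 mm².
σ_AB = N_AB/A_AB = 8750/578.4 = 15.13 MPa.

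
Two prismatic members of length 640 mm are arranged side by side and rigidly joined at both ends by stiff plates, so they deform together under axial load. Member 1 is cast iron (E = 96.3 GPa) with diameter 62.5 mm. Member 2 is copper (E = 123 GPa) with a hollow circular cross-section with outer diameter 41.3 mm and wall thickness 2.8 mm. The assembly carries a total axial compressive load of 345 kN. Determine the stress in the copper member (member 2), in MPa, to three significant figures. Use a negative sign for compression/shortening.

A_1 = 3068 mm².
A_2 = 338.7 mm².
Equal strain + equilibrium ⇒ each member carries load in proportion to AE: A₁E₁ = 295400000 N, A₂E₂ = 41660000 N, ΣAE = 337100000 N.
σ₂ = P·E₂/ΣAE = -345000·123000/337100000 = -125.9 MPa.

-126 MPa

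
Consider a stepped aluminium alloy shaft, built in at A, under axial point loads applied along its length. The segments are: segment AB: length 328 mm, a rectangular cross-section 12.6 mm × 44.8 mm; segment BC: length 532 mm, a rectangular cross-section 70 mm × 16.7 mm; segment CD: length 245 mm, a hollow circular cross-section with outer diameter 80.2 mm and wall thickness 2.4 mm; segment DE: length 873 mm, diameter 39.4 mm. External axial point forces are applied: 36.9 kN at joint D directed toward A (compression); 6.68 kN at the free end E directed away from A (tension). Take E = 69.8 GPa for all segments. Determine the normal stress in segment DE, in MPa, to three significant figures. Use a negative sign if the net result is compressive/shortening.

Internal axial forces (sectioning from the free end, tension +): N_DE = 6.68 kN, N_CD = -30.22 kN, N_BC = -30.22 kN, N_AB = -30.22 kN.
A_DE = 1219 mm².
σ_DE = N_DE/A_DE = 6680/1219 = 5.479 MPa.

5.48 MPa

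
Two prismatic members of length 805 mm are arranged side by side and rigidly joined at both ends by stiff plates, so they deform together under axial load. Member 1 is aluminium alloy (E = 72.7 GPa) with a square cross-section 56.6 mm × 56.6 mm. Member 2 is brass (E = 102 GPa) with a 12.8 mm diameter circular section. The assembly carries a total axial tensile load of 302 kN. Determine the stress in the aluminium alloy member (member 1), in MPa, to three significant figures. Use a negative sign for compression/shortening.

A_1 = 3204 mm².
A_2 = 128.7 mm².
Equal strain + equilibrium ⇒ each member carries load in proportion to AE: A₁E₁ = 232900000 N, A₂E₂ = 13130000 N, ΣAE = 246000000 N.
σ₁ = P·E₁/ΣAE = 302000·72700/246000000 = 89.24 MPa.

89.2 MPa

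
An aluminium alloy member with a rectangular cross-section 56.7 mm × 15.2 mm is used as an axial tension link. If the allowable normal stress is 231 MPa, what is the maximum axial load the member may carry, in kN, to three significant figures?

A = 861.8 mm².
P_max = σ_allow · A = 231 · 861.8 = 199100 N = 199.1 kN.

199 kN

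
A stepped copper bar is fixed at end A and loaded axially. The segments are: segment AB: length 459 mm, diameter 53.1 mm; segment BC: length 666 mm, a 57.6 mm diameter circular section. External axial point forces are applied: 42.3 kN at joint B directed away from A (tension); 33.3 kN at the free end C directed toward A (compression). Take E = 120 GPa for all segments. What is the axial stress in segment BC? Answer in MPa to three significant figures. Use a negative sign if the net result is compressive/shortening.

-12.8 MPa

Internal axial forces (sectioning from the free end, tension +): N_BC = -33.3 kN, N_AB = 9 kN.
A_BC = 2606 mm².
σ_BC = N_BC/A_BC = -33300/2606 = -12.78 MPa.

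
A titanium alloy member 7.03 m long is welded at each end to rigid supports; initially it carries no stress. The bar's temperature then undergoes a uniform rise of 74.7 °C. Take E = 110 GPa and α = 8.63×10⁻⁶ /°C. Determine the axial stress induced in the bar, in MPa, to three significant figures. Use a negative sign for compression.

-70.9 MPa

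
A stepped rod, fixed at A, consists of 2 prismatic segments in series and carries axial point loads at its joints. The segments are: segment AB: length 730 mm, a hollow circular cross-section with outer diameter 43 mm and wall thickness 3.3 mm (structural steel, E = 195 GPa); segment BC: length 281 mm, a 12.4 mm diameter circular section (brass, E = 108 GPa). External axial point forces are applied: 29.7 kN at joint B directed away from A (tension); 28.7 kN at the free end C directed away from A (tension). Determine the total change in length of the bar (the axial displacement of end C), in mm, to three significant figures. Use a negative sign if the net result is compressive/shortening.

1.15 mm

Internal axial forces (sectioning from the free end, tension +): N_BC = 28.7 kN, N_AB = 58.4 kN.
A_AB = 411.6 mm².
A_BC = 120.8 mm².
δ_AB = 58400·730/(411.6·195000) = 0.5312 mm
δ_BC = 28700·281/(120.8·108000) = 0.6183 mm
δ = Σδ_i = 1.15 mm.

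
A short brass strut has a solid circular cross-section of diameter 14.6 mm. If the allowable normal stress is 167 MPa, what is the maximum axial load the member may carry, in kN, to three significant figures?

A = 167.4 mm².
P_max = σ_allow · A = 167 · 167.4 = 27960 N = 27.96 kN.

28.0 kN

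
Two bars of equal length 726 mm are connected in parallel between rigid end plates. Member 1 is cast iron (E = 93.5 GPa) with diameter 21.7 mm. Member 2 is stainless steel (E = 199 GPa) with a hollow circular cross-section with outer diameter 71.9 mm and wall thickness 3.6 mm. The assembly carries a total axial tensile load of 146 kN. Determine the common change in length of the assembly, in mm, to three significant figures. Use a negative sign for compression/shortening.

0.563 mm

A_1 = 369.8 mm².
A_2 = 772.5 mm².
Equal strain + equilibrium ⇒ each member carries load in proportion to AE: A₁E₁ = 34580000 N, A₂E₂ = 153700000 N, ΣAE = 188300000 N.
δ = PL/ΣAE = 146000·726/188300000 = 0.5629 mm.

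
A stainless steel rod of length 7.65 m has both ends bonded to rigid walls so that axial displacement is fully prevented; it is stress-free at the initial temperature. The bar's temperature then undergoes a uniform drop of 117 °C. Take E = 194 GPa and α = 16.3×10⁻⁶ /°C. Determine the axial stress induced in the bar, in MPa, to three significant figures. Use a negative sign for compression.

Free thermal expansion αLΔT = 16.3e-6 · 7650 · -117 = -14.59 mm.
The walls impose strain ε = −(-14.59)/7650 = 1.9071e-03; σ = Eε = 194000 · 1.9071e-03 = 370 MPa.

370 MPa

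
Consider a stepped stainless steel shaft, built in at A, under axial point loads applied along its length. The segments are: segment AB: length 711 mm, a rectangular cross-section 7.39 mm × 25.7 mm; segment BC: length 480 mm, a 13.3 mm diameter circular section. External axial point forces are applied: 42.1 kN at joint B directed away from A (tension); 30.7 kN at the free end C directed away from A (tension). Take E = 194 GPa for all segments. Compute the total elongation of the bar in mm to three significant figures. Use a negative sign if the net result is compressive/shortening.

1.95 mm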